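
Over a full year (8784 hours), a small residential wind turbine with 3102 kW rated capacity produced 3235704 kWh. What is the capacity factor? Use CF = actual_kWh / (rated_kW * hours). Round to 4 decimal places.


Capacity factor = actual output / maximum possible output
Maximum possible = rated * hours = 3102 * 8784 = 27247968 kWh
CF = 3235704 / 27247968
CF = 0.1188

0.1188


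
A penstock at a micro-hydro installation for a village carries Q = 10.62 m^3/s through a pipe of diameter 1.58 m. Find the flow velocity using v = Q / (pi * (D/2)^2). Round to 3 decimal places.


Compute pipe cross-sectional area:
  A = pi * (D/2)^2 = pi * (1.58/2)^2 = 1.9607 m^2
Calculate velocity:
  v = Q / A = 10.62 / 1.9607
  v = 5.417 m/s

5.417


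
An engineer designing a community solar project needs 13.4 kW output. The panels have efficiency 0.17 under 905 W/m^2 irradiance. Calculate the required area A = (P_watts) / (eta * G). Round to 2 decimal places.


Convert target power to watts: P = 13.4 * 1000 = 13400.0 W
Compute denominator: eta * G = 0.17 * 905 = 153.85
Required area A = P / (eta * G) = 13400.0 / 153.85
A = 87.10 m^2

87.10


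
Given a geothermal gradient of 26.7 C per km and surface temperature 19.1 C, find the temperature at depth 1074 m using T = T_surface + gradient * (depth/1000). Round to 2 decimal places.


Convert depth to km: 1074 / 1000 = 1.074 km
Temperature increase = gradient * depth_km = 26.7 * 1.074 = 28.68 C
Temperature at depth = T_surface + delta_T = 19.1 + 28.68
T = 47.78 C

47.78


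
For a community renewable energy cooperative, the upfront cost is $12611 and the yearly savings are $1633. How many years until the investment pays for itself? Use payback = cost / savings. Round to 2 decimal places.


Simple payback period = initial cost / annual savings
Payback = 12611 / 1633
Payback = 7.72 years

7.72


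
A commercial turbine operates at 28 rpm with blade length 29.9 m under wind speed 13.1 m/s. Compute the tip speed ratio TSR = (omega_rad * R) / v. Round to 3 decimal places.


Convert rotational speed to rad/s:
  omega = 28 * 2 * pi / 60 = 2.9322 rad/s
Compute tip speed:
  v_tip = omega * R = 2.9322 * 29.9 = 87.671 m/s
Tip speed ratio:
  TSR = v_tip / v_wind = 87.671 / 13.1 = 6.692

6.692


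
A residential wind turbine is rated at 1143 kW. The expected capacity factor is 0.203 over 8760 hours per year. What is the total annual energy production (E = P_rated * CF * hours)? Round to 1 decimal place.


Annual energy = rated_kW * capacity_factor * hours_per_year
Given: P_rated = 1143 kW, CF = 0.203, hours = 8760
E = 1143 * 0.203 * 8760
E = 2032574.0 kWh

2032574.0


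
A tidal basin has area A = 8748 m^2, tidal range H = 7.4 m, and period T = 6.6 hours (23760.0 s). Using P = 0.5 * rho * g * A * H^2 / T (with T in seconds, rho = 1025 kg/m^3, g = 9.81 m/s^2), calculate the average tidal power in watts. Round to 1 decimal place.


Convert period to seconds: T = 6.6 * 3600 = 23760.0 s
H^2 = 7.4^2 = 54.76
P = 0.5 * rho * g * A * H^2 / T
P = 0.5 * 1025 * 9.81 * 8748 * 54.76 / 23760.0
P = 101365.1 W

101365.1


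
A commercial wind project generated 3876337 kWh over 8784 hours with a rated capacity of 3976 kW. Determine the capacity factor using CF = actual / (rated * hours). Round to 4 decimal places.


Capacity factor = actual output / maximum possible output
Maximum possible = rated * hours = 3976 * 8784 = 34925184 kWh
CF = 3876337 / 34925184
CF = 0.1110

0.1110


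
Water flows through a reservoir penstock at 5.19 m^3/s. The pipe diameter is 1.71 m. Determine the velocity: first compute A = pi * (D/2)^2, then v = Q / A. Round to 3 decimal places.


Compute pipe cross-sectional area:
  A = pi * (D/2)^2 = pi * (1.71/2)^2 = 2.2966 m^2
Calculate velocity:
  v = Q / A = 5.19 / 2.2966
  v = 2.260 m/s

2.260


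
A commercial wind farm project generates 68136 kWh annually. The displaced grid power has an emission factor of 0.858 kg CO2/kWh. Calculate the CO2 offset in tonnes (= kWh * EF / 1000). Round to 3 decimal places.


CO2 offset in kg = generation * emission_factor
CO2 offset = 68136 * 0.858 = 58460.69 kg
Convert to tonnes:
  CO2 offset = 58460.69 / 1000 = 58.461 tonnes

58.461


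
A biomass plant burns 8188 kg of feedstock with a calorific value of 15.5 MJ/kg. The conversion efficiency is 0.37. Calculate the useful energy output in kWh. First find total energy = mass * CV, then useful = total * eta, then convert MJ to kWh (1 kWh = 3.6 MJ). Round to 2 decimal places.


Total energy = mass * CV = 8188 * 15.5 = 126914.0 MJ
Useful energy = total * eta = 126914.0 * 0.37 = 46958.18 MJ
Convert to kWh: 46958.18 / 3.6
Useful energy = 13043.94 kWh

13043.94


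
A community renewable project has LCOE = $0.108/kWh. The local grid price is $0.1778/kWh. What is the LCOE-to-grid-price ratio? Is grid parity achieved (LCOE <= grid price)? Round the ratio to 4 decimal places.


Compare LCOE to grid price:
  LCOE = $0.108/kWh, Grid price = $0.1778/kWh
  Ratio = LCOE / grid_price = 0.108 / 0.1778 = 0.6074
  Grid parity achieved (ratio <= 1)? yes

0.6074


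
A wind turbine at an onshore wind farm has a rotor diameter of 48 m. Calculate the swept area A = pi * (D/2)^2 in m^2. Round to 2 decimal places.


Compute the rotor radius:
  r = D / 2 = 48 / 2 = 24.0 m
Calculate swept area:
  A = pi * r^2 = pi * 24.0^2
  A = 1809.56 m^2

1809.56


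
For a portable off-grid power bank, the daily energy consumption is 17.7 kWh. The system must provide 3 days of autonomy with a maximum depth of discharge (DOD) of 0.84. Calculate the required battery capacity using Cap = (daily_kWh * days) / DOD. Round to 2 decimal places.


Total energy needed = daily * days = 17.7 * 3 = 53.1 kWh
Account for depth of discharge:
  Cap = total_energy / DOD = 53.1 / 0.84
  Cap = 63.21 kWh

63.21


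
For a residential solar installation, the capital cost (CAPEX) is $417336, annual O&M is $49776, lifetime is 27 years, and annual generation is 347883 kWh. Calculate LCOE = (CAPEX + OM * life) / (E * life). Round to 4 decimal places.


Total cost = CAPEX + OM * lifetime = 417336 + 49776 * 27 = 417336 + 1343952 = 1761288
Total generation = annual * lifetime = 347883 * 27 = 9392841 kWh
LCOE = 1761288 / 9392841
LCOE = 0.1875 $/kWh

0.1875


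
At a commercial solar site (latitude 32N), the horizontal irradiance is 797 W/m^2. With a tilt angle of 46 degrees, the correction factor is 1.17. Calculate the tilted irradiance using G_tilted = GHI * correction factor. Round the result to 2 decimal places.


Identify the given values:
  GHI = 797 W/m^2, tilt correction factor = 1.17
Apply the formula G_tilted = GHI * factor:
  G_tilted = 797 * 1.17
  G_tilted = 932.49 W/m^2

932.49


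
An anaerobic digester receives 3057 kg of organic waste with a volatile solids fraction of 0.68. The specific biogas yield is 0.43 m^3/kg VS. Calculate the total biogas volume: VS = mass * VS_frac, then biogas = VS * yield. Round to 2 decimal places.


Compute volatile solids:
  VS = mass * VS_fraction = 3057 * 0.68 = 2078.76 kg
Calculate biogas volume:
  Biogas = VS * specific_yield = 2078.76 * 0.43
  Biogas = 893.87 m^3

893.87


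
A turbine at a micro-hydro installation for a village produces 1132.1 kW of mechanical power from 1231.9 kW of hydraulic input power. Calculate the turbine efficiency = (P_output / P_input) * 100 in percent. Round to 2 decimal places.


Turbine efficiency = (output power / input power) * 100
eta = (1132.1 / 1231.9) * 100
eta = 91.90%

91.90


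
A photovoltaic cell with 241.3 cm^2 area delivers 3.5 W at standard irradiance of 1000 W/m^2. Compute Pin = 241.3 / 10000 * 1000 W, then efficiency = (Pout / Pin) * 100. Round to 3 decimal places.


First compute the input power:
  Pin = area_cm2 / 10000 * G = 241.3 / 10000 * 1000 = 24.13 W
Then compute efficiency:
  Efficiency = (Pout / Pin) * 100 = (3.5 / 24.13) * 100
  Efficiency = 14.505%

14.505


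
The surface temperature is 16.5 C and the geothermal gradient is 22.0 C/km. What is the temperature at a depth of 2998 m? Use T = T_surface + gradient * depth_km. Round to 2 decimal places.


Convert depth to km: 2998 / 1000 = 2.998 km
Temperature increase = gradient * depth_km = 22.0 * 2.998 = 65.96 C
Temperature at depth = T_surface + delta_T = 16.5 + 65.96
T = 82.46 C

82.46


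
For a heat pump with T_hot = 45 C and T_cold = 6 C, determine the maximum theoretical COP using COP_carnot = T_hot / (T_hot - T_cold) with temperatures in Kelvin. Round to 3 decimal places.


Convert to Kelvin:
  T_hot = 45 + 273.15 = 318.15 K
  T_cold = 6 + 273.15 = 279.15 K
Apply Carnot COP formula:
  COP = T_hot_K / (T_hot_K - T_cold_K) = 318.15 / 39.0
  COP = 8.158

8.158


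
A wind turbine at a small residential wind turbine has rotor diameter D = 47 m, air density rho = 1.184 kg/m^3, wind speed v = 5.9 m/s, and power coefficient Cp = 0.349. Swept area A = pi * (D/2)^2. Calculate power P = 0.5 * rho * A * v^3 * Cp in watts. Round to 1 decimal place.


Step 1 -- Compute swept area:
  A = pi * (D/2)^2 = pi * (47/2)^2 = 1734.94 m^2
Step 2 -- Apply wind power equation:
  P = 0.5 * rho * A * v^3 * Cp
  v^3 = 5.9^3 = 205.379
  P = 0.5 * 1.184 * 1734.94 * 205.379 * 0.349
  P = 73618.8 W

73618.8


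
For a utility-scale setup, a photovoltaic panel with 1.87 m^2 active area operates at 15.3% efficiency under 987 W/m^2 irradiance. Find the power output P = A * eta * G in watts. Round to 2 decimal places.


Use the solar power formula P = A * eta * G.
Given: A = 1.87 m^2, eta = 0.153, G = 987 W/m^2
P = 1.87 * 0.153 * 987
P = 282.39 W

282.39


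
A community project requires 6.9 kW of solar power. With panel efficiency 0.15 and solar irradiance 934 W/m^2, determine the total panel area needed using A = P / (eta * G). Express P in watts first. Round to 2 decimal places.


Convert target power to watts: P = 6.9 * 1000 = 6900.0 W
Compute denominator: eta * G = 0.15 * 934 = 140.1
Required area A = P / (eta * G) = 6900.0 / 140.1
A = 49.25 m^2

49.25


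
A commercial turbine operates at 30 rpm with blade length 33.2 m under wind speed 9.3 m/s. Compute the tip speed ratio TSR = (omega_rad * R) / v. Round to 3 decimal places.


Convert rotational speed to rad/s:
  omega = 30 * 2 * pi / 60 = 3.1416 rad/s
Compute tip speed:
  v_tip = omega * R = 3.1416 * 33.2 = 104.301 m/s
Tip speed ratio:
  TSR = v_tip / v_wind = 104.301 / 9.3 = 11.215

11.215


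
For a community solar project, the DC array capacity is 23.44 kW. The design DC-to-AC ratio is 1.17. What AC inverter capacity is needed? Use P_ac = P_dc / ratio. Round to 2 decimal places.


The inverter AC capacity is determined by the DC/AC ratio.
Given: P_dc = 23.44 kW, DC/AC ratio = 1.17
P_ac = P_dc / ratio = 23.44 / 1.17
P_ac = 20.03 kW

20.03


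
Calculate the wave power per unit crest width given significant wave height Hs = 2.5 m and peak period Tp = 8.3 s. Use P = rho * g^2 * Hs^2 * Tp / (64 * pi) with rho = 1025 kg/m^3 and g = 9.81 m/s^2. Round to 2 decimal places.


Apply wave power formula:
  g^2 = 9.81^2 = 96.2361
  Hs^2 = 2.5^2 = 6.25
  Numerator = rho * g^2 * Hs^2 * Tp = 1025 * 96.2361 * 6.25 * 8.3 = 5117053.88
  Denominator = 64 * pi = 201.0619
  P = 5117053.88 / 201.0619 = 25450.14 W/m

25450.14


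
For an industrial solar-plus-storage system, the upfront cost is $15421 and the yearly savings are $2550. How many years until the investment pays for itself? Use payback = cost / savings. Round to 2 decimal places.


Simple payback period = initial cost / annual savings
Payback = 15421 / 2550
Payback = 6.05 years

6.05


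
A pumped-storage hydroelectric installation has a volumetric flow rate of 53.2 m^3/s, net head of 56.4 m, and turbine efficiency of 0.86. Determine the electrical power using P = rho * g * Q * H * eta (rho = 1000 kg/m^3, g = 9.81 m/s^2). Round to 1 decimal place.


Apply the hydropower formula P = rho * g * Q * H * eta
rho * g = 1000 * 9.81 = 9810.0
P = 9810.0 * 53.2 * 56.4 * 0.86
P = 25313849.6 W

25313849.6


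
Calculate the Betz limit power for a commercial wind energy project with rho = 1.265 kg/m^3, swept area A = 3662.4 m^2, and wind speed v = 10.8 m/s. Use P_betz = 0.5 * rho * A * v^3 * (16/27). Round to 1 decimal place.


The Betz coefficient Cp_max = 16/27 = 0.5926
v^3 = 10.8^3 = 1259.712
P_betz = 0.5 * rho * A * v^3 * Cp_max
P_betz = 0.5 * 1.265 * 3662.4 * 1259.712 * 0.5926
P_betz = 1729234.1 W

1729234.1


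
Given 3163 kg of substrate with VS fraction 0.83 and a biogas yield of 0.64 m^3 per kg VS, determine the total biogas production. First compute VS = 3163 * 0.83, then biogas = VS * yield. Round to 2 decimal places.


Compute volatile solids:
  VS = mass * VS_fraction = 3163 * 0.83 = 2625.29 kg
Calculate biogas volume:
  Biogas = VS * specific_yield = 2625.29 * 0.64
  Biogas = 1680.19 m^3

1680.19


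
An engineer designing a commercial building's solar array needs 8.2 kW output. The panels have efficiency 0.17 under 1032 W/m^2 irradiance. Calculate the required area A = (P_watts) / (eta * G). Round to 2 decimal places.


Convert target power to watts: P = 8.2 * 1000 = 8200.0 W
Compute denominator: eta * G = 0.17 * 1032 = 175.44
Required area A = P / (eta * G) = 8200.0 / 175.44
A = 46.74 m^2

46.74


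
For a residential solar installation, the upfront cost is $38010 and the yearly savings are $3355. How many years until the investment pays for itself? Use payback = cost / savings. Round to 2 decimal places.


Simple payback period = initial cost / annual savings
Payback = 38010 / 3355
Payback = 11.33 years

11.33


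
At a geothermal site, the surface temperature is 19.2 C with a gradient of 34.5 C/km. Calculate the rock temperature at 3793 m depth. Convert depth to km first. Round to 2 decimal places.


Convert depth to km: 3793 / 1000 = 3.793 km
Temperature increase = gradient * depth_km = 34.5 * 3.793 = 130.86 C
Temperature at depth = T_surface + delta_T = 19.2 + 130.86
T = 150.06 C

150.06


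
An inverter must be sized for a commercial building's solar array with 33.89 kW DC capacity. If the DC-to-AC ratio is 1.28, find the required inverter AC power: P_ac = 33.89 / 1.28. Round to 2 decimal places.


The inverter AC capacity is determined by the DC/AC ratio.
Given: P_dc = 33.89 kW, DC/AC ratio = 1.28
P_ac = P_dc / ratio = 33.89 / 1.28
P_ac = 26.48 kW

26.48


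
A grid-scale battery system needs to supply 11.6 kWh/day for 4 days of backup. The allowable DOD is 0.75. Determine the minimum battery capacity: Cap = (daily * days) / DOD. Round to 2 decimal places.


Total energy needed = daily * days = 11.6 * 4 = 46.4 kWh
Account for depth of discharge:
  Cap = total_energy / DOD = 46.4 / 0.75
  Cap = 61.87 kWh

61.87


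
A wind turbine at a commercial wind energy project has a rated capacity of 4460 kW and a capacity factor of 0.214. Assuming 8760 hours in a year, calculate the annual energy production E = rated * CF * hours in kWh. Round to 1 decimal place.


Annual energy = rated_kW * capacity_factor * hours_per_year
Given: P_rated = 4460 kW, CF = 0.214, hours = 8760
E = 4460 * 0.214 * 8760
E = 8360894.4 kWh

8360894.4


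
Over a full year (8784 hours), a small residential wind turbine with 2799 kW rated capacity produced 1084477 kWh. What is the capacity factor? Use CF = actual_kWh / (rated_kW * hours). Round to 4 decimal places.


Capacity factor = actual output / maximum possible output
Maximum possible = rated * hours = 2799 * 8784 = 24586416 kWh
CF = 1084477 / 24586416
CF = 0.0441

0.0441


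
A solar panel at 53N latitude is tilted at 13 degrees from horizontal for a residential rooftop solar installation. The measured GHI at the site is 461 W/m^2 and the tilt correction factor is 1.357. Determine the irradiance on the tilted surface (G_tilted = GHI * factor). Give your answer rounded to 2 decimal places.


Identify the given values:
  GHI = 461 W/m^2, tilt correction factor = 1.357
Apply the formula G_tilted = GHI * factor:
  G_tilted = 461 * 1.357
  G_tilted = 625.58 W/m^2

625.58


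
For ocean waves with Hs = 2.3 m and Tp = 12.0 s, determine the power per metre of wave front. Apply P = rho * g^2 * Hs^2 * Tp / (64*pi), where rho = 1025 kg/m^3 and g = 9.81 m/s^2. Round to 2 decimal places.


Apply wave power formula:
  g^2 = 9.81^2 = 96.2361
  Hs^2 = 2.3^2 = 5.29
  Numerator = rho * g^2 * Hs^2 * Tp = 1025 * 96.2361 * 5.29 * 12.0 = 6261794.32
  Denominator = 64 * pi = 201.0619
  P = 6261794.32 / 201.0619 = 31143.61 W/m

31143.61


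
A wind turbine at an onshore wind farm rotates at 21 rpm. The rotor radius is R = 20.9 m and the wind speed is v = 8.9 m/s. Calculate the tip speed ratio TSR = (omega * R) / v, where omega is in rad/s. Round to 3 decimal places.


Convert rotational speed to rad/s:
  omega = 21 * 2 * pi / 60 = 2.1991 rad/s
Compute tip speed:
  v_tip = omega * R = 2.1991 * 20.9 = 45.962 m/s
Tip speed ratio:
  TSR = v_tip / v_wind = 45.962 / 8.9 = 5.164

5.164


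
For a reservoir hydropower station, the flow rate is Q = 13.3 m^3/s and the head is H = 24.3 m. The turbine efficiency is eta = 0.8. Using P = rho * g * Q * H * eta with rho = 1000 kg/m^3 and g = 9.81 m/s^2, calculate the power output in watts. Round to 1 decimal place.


Apply the hydropower formula P = rho * g * Q * H * eta
rho * g = 1000 * 9.81 = 9810.0
P = 9810.0 * 13.3 * 24.3 * 0.8
P = 2536395.1 W

2536395.1


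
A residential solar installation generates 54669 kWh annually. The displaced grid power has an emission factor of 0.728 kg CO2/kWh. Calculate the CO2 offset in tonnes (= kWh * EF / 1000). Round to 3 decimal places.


CO2 offset in kg = generation * emission_factor
CO2 offset = 54669 * 0.728 = 39799.03 kg
Convert to tonnes:
  CO2 offset = 39799.03 / 1000 = 39.799 tonnes

39.799


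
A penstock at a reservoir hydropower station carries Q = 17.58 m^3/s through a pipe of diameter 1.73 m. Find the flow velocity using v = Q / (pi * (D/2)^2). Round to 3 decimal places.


Compute pipe cross-sectional area:
  A = pi * (D/2)^2 = pi * (1.73/2)^2 = 2.3506 m^2
Calculate velocity:
  v = Q / A = 17.58 / 2.3506
  v = 7.479 m/s

7.479


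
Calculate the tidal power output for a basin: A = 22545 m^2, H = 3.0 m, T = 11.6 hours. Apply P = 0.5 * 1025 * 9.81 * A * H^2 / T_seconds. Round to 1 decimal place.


Convert period to seconds: T = 11.6 * 3600 = 41760.0 s
H^2 = 3.0^2 = 9.0
P = 0.5 * rho * g * A * H^2 / T
P = 0.5 * 1025 * 9.81 * 22545 * 9.0 / 41760.0
P = 24428.4 W

24428.4


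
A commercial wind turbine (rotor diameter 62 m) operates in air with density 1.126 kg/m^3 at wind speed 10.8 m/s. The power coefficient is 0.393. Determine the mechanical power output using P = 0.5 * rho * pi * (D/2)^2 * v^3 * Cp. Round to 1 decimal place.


Step 1 -- Compute swept area:
  A = pi * (D/2)^2 = pi * (62/2)^2 = 3019.07 m^2
Step 2 -- Apply wind power equation:
  P = 0.5 * rho * A * v^3 * Cp
  v^3 = 10.8^3 = 1259.712
  P = 0.5 * 1.126 * 3019.07 * 1259.712 * 0.393
  P = 841483.2 W

841483.2


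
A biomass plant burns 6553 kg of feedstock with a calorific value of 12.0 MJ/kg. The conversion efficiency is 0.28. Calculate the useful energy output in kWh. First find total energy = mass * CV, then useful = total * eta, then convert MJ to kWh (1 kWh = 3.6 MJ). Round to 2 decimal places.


Total energy = mass * CV = 6553 * 12.0 = 78636.0 MJ
Useful energy = total * eta = 78636.0 * 0.28 = 22018.08 MJ
Convert to kWh: 22018.08 / 3.6
Useful energy = 6116.13 kWh

6116.13


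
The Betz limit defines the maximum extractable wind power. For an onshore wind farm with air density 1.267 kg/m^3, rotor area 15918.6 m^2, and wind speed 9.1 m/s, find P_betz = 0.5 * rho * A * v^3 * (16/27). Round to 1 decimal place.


The Betz coefficient Cp_max = 16/27 = 0.5926
v^3 = 9.1^3 = 753.571
P_betz = 0.5 * rho * A * v^3 * Cp_max
P_betz = 0.5 * 1.267 * 15918.6 * 753.571 * 0.5926
P_betz = 4503310.4 W

4503310.4


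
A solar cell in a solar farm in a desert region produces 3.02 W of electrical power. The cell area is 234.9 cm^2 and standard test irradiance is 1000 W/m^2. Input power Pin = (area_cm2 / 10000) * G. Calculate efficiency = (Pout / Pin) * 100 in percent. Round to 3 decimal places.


First compute the input power:
  Pin = area_cm2 / 10000 * G = 234.9 / 10000 * 1000 = 23.49 W
Then compute efficiency:
  Efficiency = (Pout / Pin) * 100 = (3.02 / 23.49) * 100
  Efficiency = 12.857%

12.857


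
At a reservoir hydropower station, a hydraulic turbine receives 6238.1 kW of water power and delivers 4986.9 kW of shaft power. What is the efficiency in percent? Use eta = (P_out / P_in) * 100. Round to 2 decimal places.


Turbine efficiency = (output power / input power) * 100
eta = (4986.9 / 6238.1) * 100
eta = 79.94%

79.94


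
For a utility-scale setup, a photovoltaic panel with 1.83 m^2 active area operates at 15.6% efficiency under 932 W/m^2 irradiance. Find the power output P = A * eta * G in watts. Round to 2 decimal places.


Use the solar power formula P = A * eta * G.
Given: A = 1.83 m^2, eta = 0.156, G = 932 W/m^2
P = 1.83 * 0.156 * 932
P = 266.07 W

266.07


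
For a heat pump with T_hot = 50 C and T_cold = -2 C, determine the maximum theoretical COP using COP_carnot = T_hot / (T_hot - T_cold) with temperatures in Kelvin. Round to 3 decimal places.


Convert to Kelvin:
  T_hot = 50 + 273.15 = 323.15 K
  T_cold = -2 + 273.15 = 271.15 K
Apply Carnot COP formula:
  COP = T_hot_K / (T_hot_K - T_cold_K) = 323.15 / 52.0
  COP = 6.214

6.214


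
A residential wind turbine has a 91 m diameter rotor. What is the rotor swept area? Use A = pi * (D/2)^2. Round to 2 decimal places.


Compute the rotor radius:
  r = D / 2 = 91 / 2 = 45.5 m
Calculate swept area:
  A = pi * r^2 = pi * 45.5^2
  A = 6503.88 m^2

6503.88


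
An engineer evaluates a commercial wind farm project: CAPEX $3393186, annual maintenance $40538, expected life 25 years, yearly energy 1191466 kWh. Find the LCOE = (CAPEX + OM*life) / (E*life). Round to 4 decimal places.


Total cost = CAPEX + OM * lifetime = 3393186 + 40538 * 25 = 3393186 + 1013450 = 4406636
Total generation = annual * lifetime = 1191466 * 25 = 29786650 kWh
LCOE = 4406636 / 29786650
LCOE = 0.1479 $/kWh

0.1479


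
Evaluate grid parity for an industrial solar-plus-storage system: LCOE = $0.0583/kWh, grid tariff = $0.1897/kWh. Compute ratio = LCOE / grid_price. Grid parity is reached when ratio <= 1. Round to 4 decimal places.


Compare LCOE to grid price:
  LCOE = $0.0583/kWh, Grid price = $0.1897/kWh
  Ratio = LCOE / grid_price = 0.0583 / 0.1897 = 0.3073
  Grid parity achieved (ratio <= 1)? yes

0.3073


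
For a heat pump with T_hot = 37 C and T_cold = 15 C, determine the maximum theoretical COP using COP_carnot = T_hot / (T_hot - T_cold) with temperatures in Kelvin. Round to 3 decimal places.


Convert to Kelvin:
  T_hot = 37 + 273.15 = 310.15 K
  T_cold = 15 + 273.15 = 288.15 K
Apply Carnot COP formula:
  COP = T_hot_K / (T_hot_K - T_cold_K) = 310.15 / 22.0
  COP = 14.098

14.098


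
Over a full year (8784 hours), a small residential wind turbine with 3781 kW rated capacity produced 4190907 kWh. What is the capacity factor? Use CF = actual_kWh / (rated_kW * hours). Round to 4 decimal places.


Capacity factor = actual output / maximum possible output
Maximum possible = rated * hours = 3781 * 8784 = 33212304 kWh
CF = 4190907 / 33212304
CF = 0.1262

0.1262


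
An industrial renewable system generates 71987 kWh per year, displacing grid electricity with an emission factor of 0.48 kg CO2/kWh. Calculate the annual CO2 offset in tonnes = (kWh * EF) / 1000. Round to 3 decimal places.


CO2 offset in kg = generation * emission_factor
CO2 offset = 71987 * 0.48 = 34553.76 kg
Convert to tonnes:
  CO2 offset = 34553.76 / 1000 = 34.554 tonnes

34.554


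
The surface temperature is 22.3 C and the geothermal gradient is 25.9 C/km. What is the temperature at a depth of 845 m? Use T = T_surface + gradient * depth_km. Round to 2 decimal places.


Convert depth to km: 845 / 1000 = 0.845 km
Temperature increase = gradient * depth_km = 25.9 * 0.845 = 21.89 C
Temperature at depth = T_surface + delta_T = 22.3 + 21.89
T = 44.19 C

44.19


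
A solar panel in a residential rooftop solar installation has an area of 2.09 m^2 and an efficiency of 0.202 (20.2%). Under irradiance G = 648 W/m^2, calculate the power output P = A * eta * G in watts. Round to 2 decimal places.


Use the solar power formula P = A * eta * G.
Given: A = 2.09 m^2, eta = 0.202, G = 648 W/m^2
P = 2.09 * 0.202 * 648
P = 273.57 W

273.57


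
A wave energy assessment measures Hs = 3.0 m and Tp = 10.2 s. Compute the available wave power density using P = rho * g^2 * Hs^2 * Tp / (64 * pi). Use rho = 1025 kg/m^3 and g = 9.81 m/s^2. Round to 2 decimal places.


Apply wave power formula:
  g^2 = 9.81^2 = 96.2361
  Hs^2 = 3.0^2 = 9.0
  Numerator = rho * g^2 * Hs^2 * Tp = 1025 * 96.2361 * 9.0 * 10.2 = 9055335.83
  Denominator = 64 * pi = 201.0619
  P = 9055335.83 / 201.0619 = 45037.55 W/m

45037.55


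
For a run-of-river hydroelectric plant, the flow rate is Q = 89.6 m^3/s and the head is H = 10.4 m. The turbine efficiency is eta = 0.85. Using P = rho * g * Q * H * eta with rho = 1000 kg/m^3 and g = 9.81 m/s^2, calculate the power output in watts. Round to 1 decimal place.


Apply the hydropower formula P = rho * g * Q * H * eta
rho * g = 1000 * 9.81 = 9810.0
P = 9810.0 * 89.6 * 10.4 * 0.85
P = 7770147.8 W

7770147.8


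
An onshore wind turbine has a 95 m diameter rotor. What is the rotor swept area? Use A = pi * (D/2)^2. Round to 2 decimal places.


Compute the rotor radius:
  r = D / 2 = 95 / 2 = 47.5 m
Calculate swept area:
  A = pi * r^2 = pi * 47.5^2
  A = 7088.22 m^2

7088.22


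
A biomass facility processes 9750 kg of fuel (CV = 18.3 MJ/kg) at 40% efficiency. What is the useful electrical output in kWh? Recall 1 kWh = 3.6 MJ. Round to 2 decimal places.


Total energy = mass * CV = 9750 * 18.3 = 178425.0 MJ
Useful energy = total * eta = 178425.0 * 0.4 = 71370.0 MJ
Convert to kWh: 71370.0 / 3.6
Useful energy = 19825.00 kWh

19825.00


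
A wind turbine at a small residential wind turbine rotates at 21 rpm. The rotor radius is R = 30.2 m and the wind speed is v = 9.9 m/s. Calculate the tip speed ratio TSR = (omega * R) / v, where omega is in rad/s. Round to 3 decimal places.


Convert rotational speed to rad/s:
  omega = 21 * 2 * pi / 60 = 2.1991 rad/s
Compute tip speed:
  v_tip = omega * R = 2.1991 * 30.2 = 66.413 m/s
Tip speed ratio:
  TSR = v_tip / v_wind = 66.413 / 9.9 = 6.708

6.708


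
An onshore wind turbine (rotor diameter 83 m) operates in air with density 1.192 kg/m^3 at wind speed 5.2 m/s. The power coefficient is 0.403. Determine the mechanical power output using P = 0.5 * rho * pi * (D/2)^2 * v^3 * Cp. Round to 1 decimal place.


Step 1 -- Compute swept area:
  A = pi * (D/2)^2 = pi * (83/2)^2 = 5410.61 m^2
Step 2 -- Apply wind power equation:
  P = 0.5 * rho * A * v^3 * Cp
  v^3 = 5.2^3 = 140.608
  P = 0.5 * 1.192 * 5410.61 * 140.608 * 0.403
  P = 182729.0 W

182729.0


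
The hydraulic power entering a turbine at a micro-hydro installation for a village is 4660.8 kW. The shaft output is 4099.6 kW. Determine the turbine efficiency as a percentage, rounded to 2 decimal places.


Turbine efficiency = (output power / input power) * 100
eta = (4099.6 / 4660.8) * 100
eta = 87.96%

87.96


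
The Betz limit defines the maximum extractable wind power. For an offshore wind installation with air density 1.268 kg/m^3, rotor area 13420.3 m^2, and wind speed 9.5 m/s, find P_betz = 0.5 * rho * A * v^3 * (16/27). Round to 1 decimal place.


The Betz coefficient Cp_max = 16/27 = 0.5926
v^3 = 9.5^3 = 857.375
P_betz = 0.5 * rho * A * v^3 * Cp_max
P_betz = 0.5 * 1.268 * 13420.3 * 857.375 * 0.5926
P_betz = 4322933.1 W

4322933.1


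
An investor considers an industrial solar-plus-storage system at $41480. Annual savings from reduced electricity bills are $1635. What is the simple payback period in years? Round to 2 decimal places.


Simple payback period = initial cost / annual savings
Payback = 41480 / 1635
Payback = 25.37 years

25.37


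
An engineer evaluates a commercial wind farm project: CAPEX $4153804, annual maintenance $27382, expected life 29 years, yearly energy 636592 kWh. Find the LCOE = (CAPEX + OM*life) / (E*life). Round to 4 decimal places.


Total cost = CAPEX + OM * lifetime = 4153804 + 27382 * 29 = 4153804 + 794078 = 4947882
Total generation = annual * lifetime = 636592 * 29 = 18461168 kWh
LCOE = 4947882 / 18461168
LCOE = 0.2680 $/kWh

0.2680


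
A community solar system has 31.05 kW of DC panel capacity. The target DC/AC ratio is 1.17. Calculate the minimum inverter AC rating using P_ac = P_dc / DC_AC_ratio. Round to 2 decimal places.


The inverter AC capacity is determined by the DC/AC ratio.
Given: P_dc = 31.05 kW, DC/AC ratio = 1.17
P_ac = P_dc / ratio = 31.05 / 1.17
P_ac = 26.54 kW

26.54


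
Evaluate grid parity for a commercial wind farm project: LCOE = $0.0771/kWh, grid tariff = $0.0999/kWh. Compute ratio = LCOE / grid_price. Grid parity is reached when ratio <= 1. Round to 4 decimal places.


Compare LCOE to grid price:
  LCOE = $0.0771/kWh, Grid price = $0.0999/kWh
  Ratio = LCOE / grid_price = 0.0771 / 0.0999 = 0.7718
  Grid parity achieved (ratio <= 1)? yes

0.7718


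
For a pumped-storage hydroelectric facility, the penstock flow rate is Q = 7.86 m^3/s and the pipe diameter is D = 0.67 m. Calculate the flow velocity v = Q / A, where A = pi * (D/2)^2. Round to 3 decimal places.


Compute pipe cross-sectional area:
  A = pi * (D/2)^2 = pi * (0.67/2)^2 = 0.3526 m^2
Calculate velocity:
  v = Q / A = 7.86 / 0.3526
  v = 22.294 m/s

22.294


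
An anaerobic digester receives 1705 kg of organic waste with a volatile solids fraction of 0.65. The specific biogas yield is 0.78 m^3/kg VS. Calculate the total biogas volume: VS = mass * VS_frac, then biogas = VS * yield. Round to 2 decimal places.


Compute volatile solids:
  VS = mass * VS_fraction = 1705 * 0.65 = 1108.25 kg
Calculate biogas volume:
  Biogas = VS * specific_yield = 1108.25 * 0.78
  Biogas = 864.44 m^3

864.44


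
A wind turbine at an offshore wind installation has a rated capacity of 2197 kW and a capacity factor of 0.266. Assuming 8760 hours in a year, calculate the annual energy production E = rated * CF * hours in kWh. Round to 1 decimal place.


Annual energy = rated_kW * capacity_factor * hours_per_year
Given: P_rated = 2197 kW, CF = 0.266, hours = 8760
E = 2197 * 0.266 * 8760
E = 5119361.5 kWh

5119361.5


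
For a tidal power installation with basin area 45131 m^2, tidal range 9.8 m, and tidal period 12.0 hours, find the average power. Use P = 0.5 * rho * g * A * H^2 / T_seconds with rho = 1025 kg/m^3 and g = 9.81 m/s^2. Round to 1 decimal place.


Convert period to seconds: T = 12.0 * 3600 = 43200.0 s
H^2 = 9.8^2 = 96.04
P = 0.5 * rho * g * A * H^2 / T
P = 0.5 * 1025 * 9.81 * 45131 * 96.04 / 43200.0
P = 504436.2 W

504436.2


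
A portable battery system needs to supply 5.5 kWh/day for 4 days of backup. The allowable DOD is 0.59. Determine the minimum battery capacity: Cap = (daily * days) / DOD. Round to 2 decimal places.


Total energy needed = daily * days = 5.5 * 4 = 22.0 kWh
Account for depth of discharge:
  Cap = total_energy / DOD = 22.0 / 0.59
  Cap = 37.29 kWh

37.29


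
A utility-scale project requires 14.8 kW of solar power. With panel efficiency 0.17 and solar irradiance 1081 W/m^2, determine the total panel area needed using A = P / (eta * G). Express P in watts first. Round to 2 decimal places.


Convert target power to watts: P = 14.8 * 1000 = 14800.0 W
Compute denominator: eta * G = 0.17 * 1081 = 183.77
Required area A = P / (eta * G) = 14800.0 / 183.77
A = 80.54 m^2

80.54


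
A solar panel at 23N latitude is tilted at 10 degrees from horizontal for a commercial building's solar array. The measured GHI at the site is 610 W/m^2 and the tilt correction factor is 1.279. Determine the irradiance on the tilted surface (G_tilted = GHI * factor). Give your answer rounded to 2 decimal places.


Identify the given values:
  GHI = 610 W/m^2, tilt correction factor = 1.279
Apply the formula G_tilted = GHI * factor:
  G_tilted = 610 * 1.279
  G_tilted = 780.19 W/m^2

780.19


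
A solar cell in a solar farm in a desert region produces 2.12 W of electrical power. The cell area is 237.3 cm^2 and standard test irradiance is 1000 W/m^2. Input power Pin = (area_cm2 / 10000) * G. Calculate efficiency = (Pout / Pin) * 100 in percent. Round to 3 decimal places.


First compute the input power:
  Pin = area_cm2 / 10000 * G = 237.3 / 10000 * 1000 = 23.73 W
Then compute efficiency:
  Efficiency = (Pout / Pin) * 100 = (2.12 / 23.73) * 100
  Efficiency = 8.934%

8.934


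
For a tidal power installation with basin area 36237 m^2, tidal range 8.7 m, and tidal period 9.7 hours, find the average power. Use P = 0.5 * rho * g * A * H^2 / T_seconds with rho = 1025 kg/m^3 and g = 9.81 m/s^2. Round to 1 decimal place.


Convert period to seconds: T = 9.7 * 3600 = 34920.0 s
H^2 = 8.7^2 = 75.69
P = 0.5 * rho * g * A * H^2 / T
P = 0.5 * 1025 * 9.81 * 36237 * 75.69 / 34920.0
P = 394893.0 W

394893.0


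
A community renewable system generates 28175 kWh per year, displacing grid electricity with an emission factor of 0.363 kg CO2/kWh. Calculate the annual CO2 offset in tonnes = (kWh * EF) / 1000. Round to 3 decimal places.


CO2 offset in kg = generation * emission_factor
CO2 offset = 28175 * 0.363 = 10227.53 kg
Convert to tonnes:
  CO2 offset = 10227.53 / 1000 = 10.228 tonnes

10.228


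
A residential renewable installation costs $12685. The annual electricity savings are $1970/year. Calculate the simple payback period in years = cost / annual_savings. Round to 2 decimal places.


Simple payback period = initial cost / annual savings
Payback = 12685 / 1970
Payback = 6.44 years

6.44


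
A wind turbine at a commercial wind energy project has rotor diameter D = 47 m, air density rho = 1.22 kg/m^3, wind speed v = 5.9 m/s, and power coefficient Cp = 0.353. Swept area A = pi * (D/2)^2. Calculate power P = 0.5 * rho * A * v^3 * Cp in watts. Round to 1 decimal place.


Step 1 -- Compute swept area:
  A = pi * (D/2)^2 = pi * (47/2)^2 = 1734.94 m^2
Step 2 -- Apply wind power equation:
  P = 0.5 * rho * A * v^3 * Cp
  v^3 = 5.9^3 = 205.379
  P = 0.5 * 1.22 * 1734.94 * 205.379 * 0.353
  P = 76726.6 W

76726.6


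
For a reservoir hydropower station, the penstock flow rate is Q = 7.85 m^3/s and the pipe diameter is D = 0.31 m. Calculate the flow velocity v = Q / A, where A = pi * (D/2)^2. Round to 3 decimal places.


Compute pipe cross-sectional area:
  A = pi * (D/2)^2 = pi * (0.31/2)^2 = 0.0755 m^2
Calculate velocity:
  v = Q / A = 7.85 / 0.0755
  v = 104.006 m/s

104.006


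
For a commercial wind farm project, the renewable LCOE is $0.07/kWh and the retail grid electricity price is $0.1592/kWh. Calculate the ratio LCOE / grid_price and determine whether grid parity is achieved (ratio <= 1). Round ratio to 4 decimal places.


Compare LCOE to grid price:
  LCOE = $0.07/kWh, Grid price = $0.1592/kWh
  Ratio = LCOE / grid_price = 0.07 / 0.1592 = 0.4397
  Grid parity achieved (ratio <= 1)? yes

0.4397


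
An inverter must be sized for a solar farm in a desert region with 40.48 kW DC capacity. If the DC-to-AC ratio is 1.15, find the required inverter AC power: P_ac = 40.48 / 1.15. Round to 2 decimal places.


The inverter AC capacity is determined by the DC/AC ratio.
Given: P_dc = 40.48 kW, DC/AC ratio = 1.15
P_ac = P_dc / ratio = 40.48 / 1.15
P_ac = 35.20 kW

35.20


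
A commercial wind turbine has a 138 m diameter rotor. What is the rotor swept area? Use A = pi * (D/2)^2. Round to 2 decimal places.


Compute the rotor radius:
  r = D / 2 = 138 / 2 = 69.0 m
Calculate swept area:
  A = pi * r^2 = pi * 69.0^2
  A = 14957.12 m^2

14957.12


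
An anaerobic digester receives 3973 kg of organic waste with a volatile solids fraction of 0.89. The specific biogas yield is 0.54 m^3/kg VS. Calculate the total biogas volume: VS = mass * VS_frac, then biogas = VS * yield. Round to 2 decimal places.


Compute volatile solids:
  VS = mass * VS_fraction = 3973 * 0.89 = 3535.97 kg
Calculate biogas volume:
  Biogas = VS * specific_yield = 3535.97 * 0.54
  Biogas = 1909.42 m^3

1909.42


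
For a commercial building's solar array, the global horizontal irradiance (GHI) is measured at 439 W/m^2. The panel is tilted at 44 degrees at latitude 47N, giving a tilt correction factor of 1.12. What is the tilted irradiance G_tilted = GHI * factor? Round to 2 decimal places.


Identify the given values:
  GHI = 439 W/m^2, tilt correction factor = 1.12
Apply the formula G_tilted = GHI * factor:
  G_tilted = 439 * 1.12
  G_tilted = 491.68 W/m^2

491.68


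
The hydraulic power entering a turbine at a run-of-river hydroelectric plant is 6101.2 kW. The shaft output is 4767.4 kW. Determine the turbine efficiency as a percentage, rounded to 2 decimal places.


Turbine efficiency = (output power / input power) * 100
eta = (4767.4 / 6101.2) * 100
eta = 78.14%

78.14


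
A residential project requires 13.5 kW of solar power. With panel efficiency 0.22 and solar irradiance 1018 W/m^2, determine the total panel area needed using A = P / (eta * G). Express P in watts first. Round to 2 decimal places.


Convert target power to watts: P = 13.5 * 1000 = 13500.0 W
Compute denominator: eta * G = 0.22 * 1018 = 223.96
Required area A = P / (eta * G) = 13500.0 / 223.96
A = 60.28 m^2

60.28


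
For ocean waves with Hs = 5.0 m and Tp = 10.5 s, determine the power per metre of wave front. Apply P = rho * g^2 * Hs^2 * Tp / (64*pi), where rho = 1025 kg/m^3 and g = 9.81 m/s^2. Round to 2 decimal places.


Apply wave power formula:
  g^2 = 9.81^2 = 96.2361
  Hs^2 = 5.0^2 = 25.0
  Numerator = rho * g^2 * Hs^2 * Tp = 1025 * 96.2361 * 25.0 * 10.5 = 25893525.66
  Denominator = 64 * pi = 201.0619
  P = 25893525.66 / 201.0619 = 128783.83 W/m

128783.83


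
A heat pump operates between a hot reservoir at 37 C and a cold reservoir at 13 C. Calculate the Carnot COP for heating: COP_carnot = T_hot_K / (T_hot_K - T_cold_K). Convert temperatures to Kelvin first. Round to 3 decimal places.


Convert to Kelvin:
  T_hot = 37 + 273.15 = 310.15 K
  T_cold = 13 + 273.15 = 286.15 K
Apply Carnot COP formula:
  COP = T_hot_K / (T_hot_K - T_cold_K) = 310.15 / 24.0
  COP = 12.923

12.923


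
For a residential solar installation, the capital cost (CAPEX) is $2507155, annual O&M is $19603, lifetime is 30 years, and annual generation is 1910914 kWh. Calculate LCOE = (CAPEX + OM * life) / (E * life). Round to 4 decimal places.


Total cost = CAPEX + OM * lifetime = 2507155 + 19603 * 30 = 2507155 + 588090 = 3095245
Total generation = annual * lifetime = 1910914 * 30 = 57327420 kWh
LCOE = 3095245 / 57327420
LCOE = 0.0540 $/kWh

0.0540


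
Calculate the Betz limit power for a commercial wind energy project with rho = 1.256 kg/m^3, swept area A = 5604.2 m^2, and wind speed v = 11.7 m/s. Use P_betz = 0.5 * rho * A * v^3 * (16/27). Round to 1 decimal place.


The Betz coefficient Cp_max = 16/27 = 0.5926
v^3 = 11.7^3 = 1601.613
P_betz = 0.5 * rho * A * v^3 * Cp_max
P_betz = 0.5 * 1.256 * 5604.2 * 1601.613 * 0.5926
P_betz = 3340312.3 W

3340312.3


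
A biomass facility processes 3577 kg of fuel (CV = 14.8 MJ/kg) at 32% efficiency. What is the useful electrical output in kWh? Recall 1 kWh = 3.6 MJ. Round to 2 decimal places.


Total energy = mass * CV = 3577 * 14.8 = 52939.6 MJ
Useful energy = total * eta = 52939.6 * 0.32 = 16940.67 MJ
Convert to kWh: 16940.67 / 3.6
Useful energy = 4705.74 kWh

4705.74


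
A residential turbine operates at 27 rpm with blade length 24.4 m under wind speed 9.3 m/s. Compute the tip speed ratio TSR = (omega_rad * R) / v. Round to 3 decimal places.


Convert rotational speed to rad/s:
  omega = 27 * 2 * pi / 60 = 2.8274 rad/s
Compute tip speed:
  v_tip = omega * R = 2.8274 * 24.4 = 68.989 m/s
Tip speed ratio:
  TSR = v_tip / v_wind = 68.989 / 9.3 = 7.418

7.418
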